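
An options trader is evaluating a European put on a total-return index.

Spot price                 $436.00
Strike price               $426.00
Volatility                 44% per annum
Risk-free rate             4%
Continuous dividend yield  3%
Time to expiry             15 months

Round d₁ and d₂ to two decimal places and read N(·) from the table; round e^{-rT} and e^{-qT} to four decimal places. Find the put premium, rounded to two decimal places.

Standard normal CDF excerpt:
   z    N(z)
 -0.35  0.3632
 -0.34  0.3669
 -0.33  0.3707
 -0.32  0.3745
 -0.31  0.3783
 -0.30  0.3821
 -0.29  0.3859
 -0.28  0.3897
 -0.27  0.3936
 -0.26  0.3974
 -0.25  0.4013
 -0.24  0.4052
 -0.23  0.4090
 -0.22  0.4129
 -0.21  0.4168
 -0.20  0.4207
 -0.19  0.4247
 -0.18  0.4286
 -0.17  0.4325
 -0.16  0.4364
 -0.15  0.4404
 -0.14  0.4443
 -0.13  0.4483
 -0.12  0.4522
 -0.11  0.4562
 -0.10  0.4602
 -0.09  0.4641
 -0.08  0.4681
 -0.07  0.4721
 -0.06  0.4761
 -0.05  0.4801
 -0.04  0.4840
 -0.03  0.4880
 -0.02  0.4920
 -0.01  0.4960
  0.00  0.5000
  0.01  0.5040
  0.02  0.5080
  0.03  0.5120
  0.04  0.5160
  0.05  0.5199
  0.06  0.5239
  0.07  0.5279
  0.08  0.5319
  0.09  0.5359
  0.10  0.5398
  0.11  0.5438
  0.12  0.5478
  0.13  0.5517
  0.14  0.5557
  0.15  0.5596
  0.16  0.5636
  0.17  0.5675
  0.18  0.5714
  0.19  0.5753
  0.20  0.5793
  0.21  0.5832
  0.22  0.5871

$72.68

T = 1.25;  σ√T = 0.4919
d₁ = [ln(436/426) + (0.04 − 0.03 + ½·0.44²)·1.25] / (σ√T) = (0.0232 + 0.1335) / 0.4919 = 0.3185 ⇒ 0.32
d₂ = 0.3185 − 0.4919 = -0.1734 ⇒ -0.17
exp(−qT) = exp(−0.03·1.25) = 0.9632;  exp(−rT) = exp(−0.04·1.25) = 0.9512
N(−d₂) = N(0.17) = 0.5675;  N(−d₁) = N(-0.32) = 0.3745
P = 426·0.9512·0.5675 − 436·0.9632·0.3745 = 229.9574 − 157.2732 = 72.6841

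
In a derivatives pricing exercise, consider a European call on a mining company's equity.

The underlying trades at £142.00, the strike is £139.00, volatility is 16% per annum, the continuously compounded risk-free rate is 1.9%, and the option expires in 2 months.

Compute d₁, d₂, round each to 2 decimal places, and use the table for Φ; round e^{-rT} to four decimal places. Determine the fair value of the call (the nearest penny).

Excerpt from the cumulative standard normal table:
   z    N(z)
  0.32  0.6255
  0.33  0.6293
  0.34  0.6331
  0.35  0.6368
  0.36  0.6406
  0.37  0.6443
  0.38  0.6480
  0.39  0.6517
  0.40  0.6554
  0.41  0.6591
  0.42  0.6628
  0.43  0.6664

£5.87

σ√T = 0.16 × 0.4082 = 0.0653
d₁ = [ln(142/139) + (0.019 + ½·0.16²)·0.1667] / (σ√T) = (0.0214 + 0.0053) / 0.0653 = 0.4080 ⇒ 0.41
d₂ = 0.4080 − 0.0653 = 0.3427 ⇒ 0.34
e^(−rT) = e^(−0.019·0.1667) = 0.9968
N(d₁) = N(0.41) = 0.6591;  N(d₂) = N(0.34) = 0.6331
C = 142·0.6591 − 139·0.9968·0.6331 = 93.5922 − 87.7193 = 5.8729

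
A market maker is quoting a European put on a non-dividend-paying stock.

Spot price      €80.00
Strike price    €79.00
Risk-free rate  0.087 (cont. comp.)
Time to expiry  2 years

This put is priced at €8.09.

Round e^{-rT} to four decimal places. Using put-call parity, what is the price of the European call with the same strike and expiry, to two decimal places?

e^(−rT) = e^(−0.087·2) = 0.8403
Put-call parity: C − P = S − K·e^(−rT) = 80 − 79·0.8403 = 80 − 66.3837 = 13.6163
C = P + (C − P) = 8.09 + (13.6163) = 21.7063

€21.71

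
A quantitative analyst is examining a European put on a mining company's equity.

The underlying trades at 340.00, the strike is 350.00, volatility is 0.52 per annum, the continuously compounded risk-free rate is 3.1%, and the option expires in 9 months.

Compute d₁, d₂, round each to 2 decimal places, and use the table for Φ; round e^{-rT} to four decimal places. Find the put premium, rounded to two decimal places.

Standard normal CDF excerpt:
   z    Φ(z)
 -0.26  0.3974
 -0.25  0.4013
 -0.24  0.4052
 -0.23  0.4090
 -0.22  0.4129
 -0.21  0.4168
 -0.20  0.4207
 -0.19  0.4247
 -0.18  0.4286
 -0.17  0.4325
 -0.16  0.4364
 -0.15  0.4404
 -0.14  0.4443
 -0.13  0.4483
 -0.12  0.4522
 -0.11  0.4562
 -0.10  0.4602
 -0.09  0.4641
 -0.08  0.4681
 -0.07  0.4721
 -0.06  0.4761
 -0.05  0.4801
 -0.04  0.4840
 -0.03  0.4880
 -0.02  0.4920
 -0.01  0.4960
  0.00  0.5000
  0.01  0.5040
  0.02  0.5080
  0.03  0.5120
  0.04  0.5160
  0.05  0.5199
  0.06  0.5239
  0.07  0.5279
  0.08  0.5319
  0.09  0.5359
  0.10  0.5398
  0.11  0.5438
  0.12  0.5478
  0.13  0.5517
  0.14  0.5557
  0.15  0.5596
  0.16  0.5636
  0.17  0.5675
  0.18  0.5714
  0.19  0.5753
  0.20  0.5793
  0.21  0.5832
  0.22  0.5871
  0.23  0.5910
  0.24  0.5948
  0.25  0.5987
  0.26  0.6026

σ√T = 0.52 × 0.8660 = 0.4503
d₁ = [ln(340/350) + (0.031 + ½·0.52²)·0.75] / (σ√T) = (-0.0290 + 0.1247) / 0.4503 = 0.2124 ⇒ 0.21
d₂ = 0.2124 − 0.4503 = -0.2379 ⇒ -0.24
e^(−rT) = e^(−0.031·0.75) = 0.9770
N(−d₂) = N(0.24) = 0.5948;  N(−d₁) = N(-0.21) = 0.4168
P = 350·0.9770·0.5948 − 340·0.4168 = 203.3919 − 141.7120 = 61.6799

61.68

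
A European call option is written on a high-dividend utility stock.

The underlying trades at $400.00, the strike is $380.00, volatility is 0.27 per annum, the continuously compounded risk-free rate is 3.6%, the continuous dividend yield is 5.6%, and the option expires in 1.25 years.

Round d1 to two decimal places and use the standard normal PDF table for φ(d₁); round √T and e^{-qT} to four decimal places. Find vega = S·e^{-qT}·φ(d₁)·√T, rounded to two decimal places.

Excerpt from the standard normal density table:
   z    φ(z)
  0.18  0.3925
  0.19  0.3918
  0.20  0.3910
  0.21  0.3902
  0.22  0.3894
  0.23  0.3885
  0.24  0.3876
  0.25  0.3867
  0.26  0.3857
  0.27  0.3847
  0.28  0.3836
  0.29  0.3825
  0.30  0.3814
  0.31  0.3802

σ√T = 0.27·√1.25 = 0.3019
d₁ = [ln(400/380) + (0.036 − 0.056 + ½·0.27²)·1.25] / (σ√T) = (0.0513 + 0.0206) / 0.3019 = 0.2380 ≈ 0.24
√T = √1.25 = 1.1180
φ(d₁) = φ(0.24) = 0.3876
e^(−qT) = e^(−0.056·1.25) = 0.9324
vega = S·e^(−qT)·φ(d₁)·√T = 400·0.9324·0.3876·1.1180 = 161.6173

161.62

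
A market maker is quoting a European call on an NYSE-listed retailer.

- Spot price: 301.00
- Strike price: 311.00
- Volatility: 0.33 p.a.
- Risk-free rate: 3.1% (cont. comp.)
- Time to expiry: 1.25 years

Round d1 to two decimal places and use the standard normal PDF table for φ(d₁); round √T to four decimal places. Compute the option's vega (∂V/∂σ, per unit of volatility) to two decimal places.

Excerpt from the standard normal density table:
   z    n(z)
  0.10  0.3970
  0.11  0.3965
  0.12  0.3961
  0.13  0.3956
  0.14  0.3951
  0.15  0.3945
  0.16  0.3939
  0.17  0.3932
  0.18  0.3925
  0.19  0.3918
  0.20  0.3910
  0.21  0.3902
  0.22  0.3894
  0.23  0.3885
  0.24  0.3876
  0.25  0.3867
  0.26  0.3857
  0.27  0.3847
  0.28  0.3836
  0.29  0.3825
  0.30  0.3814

131.58

σ√T = 0.33 × 1.1180 = 0.3690
d₁ = [ln(301/311) + (0.031 + 0.33²/2)·1.25] / 0.3690 = [-0.0327 + 0.1068] / 0.3690 = 0.2009 → 0.20
√T = √1.25 = 1.1180
φ(d₁) = φ(0.20) = 0.3910
vega = S·φ(d₁)·√T = 301·0.3910·1.1180 = 131.5785
(Call and put vega coincide under Black-Scholes.)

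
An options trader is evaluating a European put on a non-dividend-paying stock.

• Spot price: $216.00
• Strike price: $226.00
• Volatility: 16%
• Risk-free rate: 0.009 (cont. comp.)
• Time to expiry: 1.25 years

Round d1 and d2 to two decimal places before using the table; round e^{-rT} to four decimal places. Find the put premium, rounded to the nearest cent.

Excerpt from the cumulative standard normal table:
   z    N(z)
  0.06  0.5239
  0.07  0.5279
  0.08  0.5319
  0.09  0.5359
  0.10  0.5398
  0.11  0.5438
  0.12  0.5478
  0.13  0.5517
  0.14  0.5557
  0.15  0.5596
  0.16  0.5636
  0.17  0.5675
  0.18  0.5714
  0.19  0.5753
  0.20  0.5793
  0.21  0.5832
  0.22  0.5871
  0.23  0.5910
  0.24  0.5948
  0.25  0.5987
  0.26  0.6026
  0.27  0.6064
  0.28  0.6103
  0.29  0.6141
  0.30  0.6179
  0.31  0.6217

T = 1.25;  σ√T = 0.1789
d₁ = [ln(216/226) + (0.009 + ½·0.16²)·1.25] / (σ√T) = (-0.0453 + 0.0272) / 0.1789 = -0.1007 which rounds to -0.10
d₂ = -0.1007 − 0.1789 = -0.2795 which rounds to -0.28
exp(−rT) = exp(−0.009·1.25) = 0.9888
P = 226·0.9888·N(0.28) − 216·N(0.10) = 226·0.9888·0.6103 − 216·0.5398 = 136.3830 − 116.5968 = 19.7862

$19.79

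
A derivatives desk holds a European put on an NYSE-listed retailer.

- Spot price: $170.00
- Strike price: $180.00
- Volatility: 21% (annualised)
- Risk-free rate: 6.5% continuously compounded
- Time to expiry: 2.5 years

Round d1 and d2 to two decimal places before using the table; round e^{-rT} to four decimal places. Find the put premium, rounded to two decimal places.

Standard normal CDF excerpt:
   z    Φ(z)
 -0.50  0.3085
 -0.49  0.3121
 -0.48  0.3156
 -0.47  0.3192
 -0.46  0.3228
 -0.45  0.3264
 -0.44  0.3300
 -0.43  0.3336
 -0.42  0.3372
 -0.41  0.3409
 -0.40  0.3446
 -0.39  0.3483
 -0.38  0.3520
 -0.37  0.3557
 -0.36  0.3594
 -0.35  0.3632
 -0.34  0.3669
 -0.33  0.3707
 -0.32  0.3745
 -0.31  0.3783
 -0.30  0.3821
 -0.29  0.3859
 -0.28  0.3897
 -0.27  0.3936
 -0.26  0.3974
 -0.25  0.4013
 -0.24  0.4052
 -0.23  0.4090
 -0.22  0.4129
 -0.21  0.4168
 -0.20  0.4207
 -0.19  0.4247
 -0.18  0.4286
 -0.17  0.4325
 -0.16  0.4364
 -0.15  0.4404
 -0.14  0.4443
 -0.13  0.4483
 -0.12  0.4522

σ√T = 0.21·√2.5 = 0.3320
ln(S/K) + (r + σ²/2)T = ln(170/180) + (0.065 + 0.21²/2)·2.5 = -0.0572 + 0.2176 = 0.1605
d₁ = 0.1605 / 0.3320 = 0.4833 which rounds to 0.48
d₂ = d₁ − σ√T = 0.4833 − 0.3320 = 0.1512 which rounds to 0.15
exp(−rT) = exp(−0.065·2.5) = 0.8500
N(−d₂) = N(-0.15) = 0.4404;  N(−d₁) = N(-0.48) = 0.3156
P = 180·0.8500·0.4404 − 170·0.3156 = 67.3812 − 53.6520 = 13.7292

$13.73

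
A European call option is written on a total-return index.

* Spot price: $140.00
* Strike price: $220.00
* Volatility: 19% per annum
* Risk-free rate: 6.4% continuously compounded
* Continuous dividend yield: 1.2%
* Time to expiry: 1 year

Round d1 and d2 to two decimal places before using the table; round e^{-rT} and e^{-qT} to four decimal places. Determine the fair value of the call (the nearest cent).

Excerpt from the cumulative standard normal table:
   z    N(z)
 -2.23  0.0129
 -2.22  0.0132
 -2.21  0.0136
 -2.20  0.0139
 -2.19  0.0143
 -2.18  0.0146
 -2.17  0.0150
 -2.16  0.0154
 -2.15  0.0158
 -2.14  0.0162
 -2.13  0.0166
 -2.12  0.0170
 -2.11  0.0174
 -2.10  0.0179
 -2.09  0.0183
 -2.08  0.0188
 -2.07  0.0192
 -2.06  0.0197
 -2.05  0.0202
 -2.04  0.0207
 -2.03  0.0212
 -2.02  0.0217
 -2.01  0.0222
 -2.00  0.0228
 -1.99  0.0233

$0.20

σ√T = 0.19·√1 = 0.1900
ln(S/K) + (r − q + σ²/2)T = ln(140/220) + (0.064 − 0.012 + 0.19²/2)·1 = -0.4520 + 0.0701 = -0.3819
d₁ = -0.3819 / 0.1900 = -2.0102 ⇒ -2.01
d₂ = d₁ − σ√T = -2.0102 − 0.1900 = -2.2002 ⇒ -2.20
exp(−qT) = exp(−0.012·1) = 0.9881;  exp(−rT) = exp(−0.064·1) = 0.9380
N(d₁) = N(-2.01) = 0.0222;  N(d₂) = N(-2.20) = 0.0139
C = 140·0.9881·0.0222 − 220·0.9380·0.0139 = 3.0710 − 2.8684 = 0.2026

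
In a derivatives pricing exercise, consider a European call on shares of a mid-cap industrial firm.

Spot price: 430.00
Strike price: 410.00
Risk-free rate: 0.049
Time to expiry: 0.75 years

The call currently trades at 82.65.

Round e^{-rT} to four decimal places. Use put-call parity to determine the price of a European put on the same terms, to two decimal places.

exp(−rT) = exp(−0.049·0.75) = 0.9639
Put-call parity: C − P = S − K·e^(−rT) = 430 − 410·0.9639 = 430 − 395.1990 = 34.8010
P = C − (C − P) = 82.65 − (34.8010) = 47.8490

47.85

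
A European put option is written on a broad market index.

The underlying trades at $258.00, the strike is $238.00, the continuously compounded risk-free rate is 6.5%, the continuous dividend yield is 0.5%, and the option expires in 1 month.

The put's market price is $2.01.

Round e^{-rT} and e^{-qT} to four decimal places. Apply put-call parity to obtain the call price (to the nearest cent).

$23.19

e^(−qT) = e^(−0.005·0.08333) = 0.9996;  e^(−rT) = e^(−0.065·0.08333) = 0.9946
Put-call parity: C − P = S·e^(−qT) − K·e^(−rT) = 258·0.9996 − 238·0.9946 = 257.8968 − 236.7148 = 21.1820
C = P + (C − P) = 2.01 + (21.1820) = 23.1920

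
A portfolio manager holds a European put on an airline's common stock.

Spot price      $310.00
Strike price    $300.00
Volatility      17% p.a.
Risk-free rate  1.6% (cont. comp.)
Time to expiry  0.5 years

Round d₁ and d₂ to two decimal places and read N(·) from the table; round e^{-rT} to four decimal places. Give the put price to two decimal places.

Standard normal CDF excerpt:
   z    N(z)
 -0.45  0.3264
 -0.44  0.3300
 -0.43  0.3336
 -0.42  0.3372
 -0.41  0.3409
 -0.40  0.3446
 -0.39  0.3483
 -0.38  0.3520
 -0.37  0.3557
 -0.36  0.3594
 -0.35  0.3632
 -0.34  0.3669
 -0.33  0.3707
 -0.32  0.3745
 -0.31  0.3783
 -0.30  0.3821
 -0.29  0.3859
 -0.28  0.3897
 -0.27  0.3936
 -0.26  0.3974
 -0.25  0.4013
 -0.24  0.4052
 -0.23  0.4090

$9.15

σ√T = 0.17 × 0.7071 = 0.1202
d₁ = [ln(310/300) + (0.016 + 0.17²/2)·0.5] / 0.1202 = [0.0328 + 0.0152] / 0.1202 = 0.3994 ⇒ 0.40
d₂ = d₁ − σ√T = 0.3994 − 0.1202 = 0.2792 ⇒ 0.28
exp(−rT) = exp(−0.016·0.5) = 0.9920
N(−d₂) = N(-0.28) = 0.3897;  N(−d₁) = N(-0.40) = 0.3446
P = 300·0.9920·0.3897 − 310·0.3446 = 115.9747 − 106.8260 = 9.1487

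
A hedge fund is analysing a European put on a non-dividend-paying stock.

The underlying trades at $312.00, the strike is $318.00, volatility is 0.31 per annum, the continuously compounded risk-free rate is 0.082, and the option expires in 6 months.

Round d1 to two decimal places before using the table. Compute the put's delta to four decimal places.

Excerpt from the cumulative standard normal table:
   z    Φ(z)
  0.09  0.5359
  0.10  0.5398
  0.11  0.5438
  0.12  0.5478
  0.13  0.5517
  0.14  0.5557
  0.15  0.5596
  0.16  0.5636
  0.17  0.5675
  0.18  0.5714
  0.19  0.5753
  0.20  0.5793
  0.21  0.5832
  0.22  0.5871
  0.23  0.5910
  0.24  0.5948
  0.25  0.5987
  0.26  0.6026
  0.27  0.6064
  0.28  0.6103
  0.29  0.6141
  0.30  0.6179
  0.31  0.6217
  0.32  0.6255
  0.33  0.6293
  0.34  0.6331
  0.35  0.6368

T = 0.5;  σ√T = 0.2192
d₁ = [ln(312/318) + (0.082 + 0.31²/2)·0.5] / 0.2192 = [-0.0190 + 0.0650] / 0.2192 = 0.2097 ≈ 0.21
N(d₁) = N(0.21) = 0.5832
Δ_put = N(d₁) − 1 = 0.5832 − 1 = -0.4168

-0.4168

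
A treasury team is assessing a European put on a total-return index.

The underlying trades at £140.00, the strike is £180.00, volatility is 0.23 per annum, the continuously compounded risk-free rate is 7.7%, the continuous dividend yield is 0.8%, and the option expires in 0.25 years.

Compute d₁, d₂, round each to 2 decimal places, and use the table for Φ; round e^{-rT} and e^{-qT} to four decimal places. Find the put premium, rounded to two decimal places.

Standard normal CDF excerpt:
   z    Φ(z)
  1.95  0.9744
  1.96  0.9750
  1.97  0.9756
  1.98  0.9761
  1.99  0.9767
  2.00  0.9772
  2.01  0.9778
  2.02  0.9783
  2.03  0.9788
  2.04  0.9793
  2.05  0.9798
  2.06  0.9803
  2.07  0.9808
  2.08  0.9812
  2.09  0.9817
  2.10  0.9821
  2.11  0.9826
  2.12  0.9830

σ√T = 0.23·√0.25 = 0.1150
d₁ = [ln(140/180) + (0.077 − 0.008 + 0.23²/2)·0.25] / 0.1150 = [-0.2513 + 0.0239] / 0.1150 = -1.9778 ⇒ -1.98
d₂ = d₁ − σ√T = -1.9778 − 0.1150 = -2.0928 ⇒ -2.09
exp(−qT) = exp(−0.008·0.25) = 0.9980;  exp(−rT) = exp(−0.077·0.25) = 0.9809
N(−d₂) = N(2.09) = 0.9817;  N(−d₁) = N(1.98) = 0.9761
P = 180·0.9809·0.9817 − 140·0.9980·0.9761 = 173.3309 − 136.3807 = 36.9502

£36.95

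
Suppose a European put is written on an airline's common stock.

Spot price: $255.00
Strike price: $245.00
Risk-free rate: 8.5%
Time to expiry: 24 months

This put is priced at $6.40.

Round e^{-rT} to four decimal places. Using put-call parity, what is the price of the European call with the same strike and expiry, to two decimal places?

$54.69

e^(−rT) = e^(−0.085·2) = 0.8437
Put-call parity: C − P = S − K·e^(−rT) = 255 − 245·0.8437 = 255 − 206.7065 = 48.2935
C = P + (C − P) = 6.40 + (48.2935) = 54.6935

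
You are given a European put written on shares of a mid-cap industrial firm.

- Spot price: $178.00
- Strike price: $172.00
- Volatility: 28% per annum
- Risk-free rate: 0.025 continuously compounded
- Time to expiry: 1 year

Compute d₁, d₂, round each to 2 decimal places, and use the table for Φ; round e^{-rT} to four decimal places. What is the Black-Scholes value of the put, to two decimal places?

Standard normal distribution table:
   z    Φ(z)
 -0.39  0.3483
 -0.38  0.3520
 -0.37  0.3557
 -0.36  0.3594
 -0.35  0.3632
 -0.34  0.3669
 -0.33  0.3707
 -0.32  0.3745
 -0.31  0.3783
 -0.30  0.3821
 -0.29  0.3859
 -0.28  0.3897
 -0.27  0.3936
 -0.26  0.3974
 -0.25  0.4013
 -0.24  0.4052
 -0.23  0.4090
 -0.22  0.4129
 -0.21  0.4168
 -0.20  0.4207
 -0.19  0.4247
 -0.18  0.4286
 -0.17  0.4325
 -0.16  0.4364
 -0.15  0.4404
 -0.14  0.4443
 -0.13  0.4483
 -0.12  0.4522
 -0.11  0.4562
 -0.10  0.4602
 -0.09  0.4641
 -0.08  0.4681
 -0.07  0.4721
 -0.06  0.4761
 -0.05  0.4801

T = 1;  σ√T = 0.2800
ln(S/K) + (r + σ²/2)T = ln(178/172) + (0.025 + 0.28²/2)·1 = 0.0343 + 0.0642 = 0.0985
d₁ = 0.0985 / 0.2800 = 0.3517 ≈ 0.35
d₂ = d₁ − σ√T = 0.3517 − 0.2800 = 0.0717 ≈ 0.07
exp(−rT) = exp(−0.025·1) = 0.9753
P = 172·0.9753·N(-0.07) − 178·N(-0.35) = 172·0.9753·0.4721 − 178·0.3632 = 79.1955 − 64.6496 = 14.5459

$14.55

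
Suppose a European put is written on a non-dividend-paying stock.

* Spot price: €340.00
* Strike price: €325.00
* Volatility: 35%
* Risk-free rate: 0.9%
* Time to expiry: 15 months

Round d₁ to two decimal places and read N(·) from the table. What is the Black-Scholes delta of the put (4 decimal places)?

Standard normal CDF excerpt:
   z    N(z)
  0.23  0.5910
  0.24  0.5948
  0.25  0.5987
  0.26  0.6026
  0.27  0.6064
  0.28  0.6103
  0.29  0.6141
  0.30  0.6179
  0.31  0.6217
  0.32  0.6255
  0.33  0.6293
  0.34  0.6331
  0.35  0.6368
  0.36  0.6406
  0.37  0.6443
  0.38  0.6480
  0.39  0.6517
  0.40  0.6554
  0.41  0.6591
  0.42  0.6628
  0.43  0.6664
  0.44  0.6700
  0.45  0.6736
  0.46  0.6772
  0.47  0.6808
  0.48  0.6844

σ√T = 0.35 × 1.1180 = 0.3913
d₁ = [ln(340/325) + (0.009 + 0.35²/2)·1.25] / 0.3913 = [0.0451 + 0.0878] / 0.3913 = 0.3397 ⇒ 0.34
N(d₁) = N(0.34) = 0.6331
Δ_put = N(d₁) − 1 = 0.6331 − 1 = -0.3669

-0.3669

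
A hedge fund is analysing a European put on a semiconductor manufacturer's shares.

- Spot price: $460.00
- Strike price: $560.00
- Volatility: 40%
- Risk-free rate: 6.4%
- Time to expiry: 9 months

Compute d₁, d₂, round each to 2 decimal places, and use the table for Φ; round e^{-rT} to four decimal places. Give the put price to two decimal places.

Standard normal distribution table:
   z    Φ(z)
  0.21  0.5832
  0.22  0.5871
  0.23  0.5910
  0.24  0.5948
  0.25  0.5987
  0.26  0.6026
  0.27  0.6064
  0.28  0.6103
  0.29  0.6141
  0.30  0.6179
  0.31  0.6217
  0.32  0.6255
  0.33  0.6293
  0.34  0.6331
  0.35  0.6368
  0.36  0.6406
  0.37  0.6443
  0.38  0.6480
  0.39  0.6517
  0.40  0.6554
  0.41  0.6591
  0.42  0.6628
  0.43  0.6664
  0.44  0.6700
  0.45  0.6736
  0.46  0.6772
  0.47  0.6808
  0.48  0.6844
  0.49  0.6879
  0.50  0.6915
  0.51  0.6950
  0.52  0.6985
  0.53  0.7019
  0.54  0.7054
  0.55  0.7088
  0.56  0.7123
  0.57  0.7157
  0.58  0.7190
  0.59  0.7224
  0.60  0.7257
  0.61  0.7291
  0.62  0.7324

σ√T = 0.4·√0.75 = 0.3464
d₁ = [ln(460/560) + (0.064 + 0.4²/2)·0.75] / 0.3464 = [-0.1967 + 0.1080] / 0.3464 = -0.2561 ⇒ -0.26
d₂ = d₁ − σ√T = -0.2561 − 0.3464 = -0.6025 ⇒ -0.60
exp(−rT) = exp(−0.064·0.75) = 0.9531
P = 560·0.9531·N(0.60) − 460·N(0.26) = 560·0.9531·0.7257 − 460·0.6026 = 387.3322 − 277.1960 = 110.1362

$110.14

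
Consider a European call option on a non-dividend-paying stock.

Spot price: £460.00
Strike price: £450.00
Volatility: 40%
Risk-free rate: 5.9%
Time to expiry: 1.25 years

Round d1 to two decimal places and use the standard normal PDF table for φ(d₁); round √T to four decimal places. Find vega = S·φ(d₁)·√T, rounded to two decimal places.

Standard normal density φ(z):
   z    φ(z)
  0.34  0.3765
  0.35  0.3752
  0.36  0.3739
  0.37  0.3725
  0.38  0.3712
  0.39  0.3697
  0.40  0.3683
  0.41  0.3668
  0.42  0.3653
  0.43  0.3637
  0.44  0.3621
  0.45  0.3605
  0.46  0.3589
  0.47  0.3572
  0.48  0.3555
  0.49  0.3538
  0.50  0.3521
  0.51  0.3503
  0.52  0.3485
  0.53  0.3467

σ√T = 0.4·√1.25 = 0.4472
d₁ = [ln(460/450) + (0.059 + 0.4²/2)·1.25] / 0.4472 = [0.0220 + 0.1738] / 0.4472 = 0.4377 which rounds to 0.44
√T = √1.25 = 1.1180
φ(d₁) = φ(0.44) = 0.3621
vega = S·φ(d₁)·√T = 460·0.3621·1.1180 = 186.2208

186.22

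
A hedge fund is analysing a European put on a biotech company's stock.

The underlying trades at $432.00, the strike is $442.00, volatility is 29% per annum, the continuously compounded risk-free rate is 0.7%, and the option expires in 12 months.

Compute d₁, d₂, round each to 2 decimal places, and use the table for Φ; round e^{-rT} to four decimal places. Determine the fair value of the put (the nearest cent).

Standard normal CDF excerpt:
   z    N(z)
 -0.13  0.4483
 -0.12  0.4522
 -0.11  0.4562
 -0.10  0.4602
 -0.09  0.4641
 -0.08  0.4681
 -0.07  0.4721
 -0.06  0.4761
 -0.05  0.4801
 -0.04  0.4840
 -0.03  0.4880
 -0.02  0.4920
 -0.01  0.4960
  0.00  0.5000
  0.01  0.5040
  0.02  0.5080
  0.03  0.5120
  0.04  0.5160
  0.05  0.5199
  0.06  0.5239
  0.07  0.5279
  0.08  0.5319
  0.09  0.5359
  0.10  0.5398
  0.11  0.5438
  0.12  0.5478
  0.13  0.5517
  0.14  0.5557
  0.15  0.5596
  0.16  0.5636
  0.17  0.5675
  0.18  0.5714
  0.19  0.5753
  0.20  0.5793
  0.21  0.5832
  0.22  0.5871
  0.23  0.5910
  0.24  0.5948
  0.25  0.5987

σ√T = 0.29 × 1.0000 = 0.2900
d₁ = [ln(432/442) + (0.007 + 0.29²/2)·1] / 0.2900 = [-0.0229 + 0.0490] / 0.2900 = 0.0902 ⇒ 0.09
d₂ = d₁ − σ√T = 0.0902 − 0.2900 = -0.1998 ⇒ -0.20
e^(−rT) = e^(−0.007·1) = 0.9930
P = 442·0.9930·N(0.20) − 432·N(-0.09) = 442·0.9930·0.5793 − 432·0.4641 = 254.2582 − 200.4912 = 53.7670

$53.77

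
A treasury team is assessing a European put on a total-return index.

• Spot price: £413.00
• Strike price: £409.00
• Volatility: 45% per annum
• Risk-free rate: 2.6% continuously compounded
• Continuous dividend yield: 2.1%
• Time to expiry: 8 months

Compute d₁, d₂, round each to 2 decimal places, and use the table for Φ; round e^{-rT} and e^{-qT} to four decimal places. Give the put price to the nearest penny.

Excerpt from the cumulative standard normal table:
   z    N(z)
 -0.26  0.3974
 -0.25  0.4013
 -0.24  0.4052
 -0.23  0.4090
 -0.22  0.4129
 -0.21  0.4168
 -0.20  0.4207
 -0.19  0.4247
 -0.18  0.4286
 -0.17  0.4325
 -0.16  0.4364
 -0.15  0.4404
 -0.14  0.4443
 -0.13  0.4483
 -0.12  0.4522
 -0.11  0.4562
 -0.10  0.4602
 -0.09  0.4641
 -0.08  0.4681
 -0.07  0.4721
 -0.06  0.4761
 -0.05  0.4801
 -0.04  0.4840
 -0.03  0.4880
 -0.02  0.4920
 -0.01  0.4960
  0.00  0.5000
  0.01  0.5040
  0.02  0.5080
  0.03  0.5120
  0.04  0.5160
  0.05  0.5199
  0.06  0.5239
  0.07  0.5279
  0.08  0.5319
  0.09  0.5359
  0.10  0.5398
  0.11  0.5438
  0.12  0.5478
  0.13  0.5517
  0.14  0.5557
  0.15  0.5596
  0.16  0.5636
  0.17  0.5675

£56.78

σ√T = 0.45 × 0.8165 = 0.3674
d₁ = [ln(413/409) + (0.026 − 0.021 + ½·0.45²)·0.6667] / (σ√T) = (0.0097 + 0.0708) / 0.3674 = 0.2193 → 0.22
d₂ = 0.2193 − 0.3674 = -0.1482 → -0.15
e^(−qT) = e^(−0.021·0.6667) = 0.9861;  e^(−rT) = e^(−0.026·0.6667) = 0.9828
N(−d₂) = N(0.15) = 0.5596;  N(−d₁) = N(-0.22) = 0.4129
P = 409·0.9828·0.5596 − 413·0.9861·0.4129 = 224.9397 − 168.1574 = 56.7824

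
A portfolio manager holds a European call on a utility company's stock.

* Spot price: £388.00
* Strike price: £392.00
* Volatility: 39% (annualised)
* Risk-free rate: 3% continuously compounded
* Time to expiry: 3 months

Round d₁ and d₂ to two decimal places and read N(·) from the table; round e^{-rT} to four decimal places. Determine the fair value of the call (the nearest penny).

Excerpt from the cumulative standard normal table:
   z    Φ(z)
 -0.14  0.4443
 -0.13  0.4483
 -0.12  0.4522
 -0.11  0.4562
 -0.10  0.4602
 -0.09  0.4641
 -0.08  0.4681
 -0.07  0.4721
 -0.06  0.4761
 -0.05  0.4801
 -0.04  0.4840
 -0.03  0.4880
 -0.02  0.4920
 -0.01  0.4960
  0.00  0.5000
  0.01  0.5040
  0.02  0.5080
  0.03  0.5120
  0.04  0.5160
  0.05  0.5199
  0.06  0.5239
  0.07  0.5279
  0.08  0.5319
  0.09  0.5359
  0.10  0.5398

£28.89

σ√T = 0.39·√0.25 = 0.1950
d₁ = [ln(388/392) + (0.03 + 0.39²/2)·0.25] / 0.1950 = [-0.0103 + 0.0265] / 0.1950 = 0.0834 → 0.08
d₂ = d₁ − σ√T = 0.0834 − 0.1950 = -0.1116 → -0.11
e^(−rT) = e^(−0.03·0.25) = 0.9925
C = 388·N(0.08) − 392·0.9925·N(-0.11) = 388·0.5319 − 392·0.9925·0.4562 = 206.3772 − 177.4892 = 28.8880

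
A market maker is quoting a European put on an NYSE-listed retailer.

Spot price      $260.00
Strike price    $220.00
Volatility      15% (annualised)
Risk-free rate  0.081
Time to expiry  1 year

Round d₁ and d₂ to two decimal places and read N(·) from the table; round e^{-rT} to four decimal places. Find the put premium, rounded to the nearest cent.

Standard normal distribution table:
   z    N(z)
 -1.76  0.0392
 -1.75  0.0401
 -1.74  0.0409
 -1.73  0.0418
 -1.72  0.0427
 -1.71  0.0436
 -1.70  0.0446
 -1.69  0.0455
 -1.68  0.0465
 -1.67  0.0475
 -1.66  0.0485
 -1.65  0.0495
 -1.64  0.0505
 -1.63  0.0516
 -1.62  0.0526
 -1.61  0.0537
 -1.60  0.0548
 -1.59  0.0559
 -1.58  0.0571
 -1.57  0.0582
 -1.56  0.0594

T = 1;  σ√T = 0.1500
d₁ = [ln(260/220) + (0.081 + ½·0.15²)·1] / (σ√T) = (0.1671 + 0.0922) / 0.1500 = 1.7287 → 1.73
d₂ = 1.7287 − 0.1500 = 1.5787 → 1.58
e^(−rT) = e^(−0.081·1) = 0.9222
N(−d₂) = N(-1.58) = 0.0571;  N(−d₁) = N(-1.73) = 0.0418
P = 220·0.9222·0.0571 − 260·0.0418 = 11.5847 − 10.8680 = 0.7167

$0.72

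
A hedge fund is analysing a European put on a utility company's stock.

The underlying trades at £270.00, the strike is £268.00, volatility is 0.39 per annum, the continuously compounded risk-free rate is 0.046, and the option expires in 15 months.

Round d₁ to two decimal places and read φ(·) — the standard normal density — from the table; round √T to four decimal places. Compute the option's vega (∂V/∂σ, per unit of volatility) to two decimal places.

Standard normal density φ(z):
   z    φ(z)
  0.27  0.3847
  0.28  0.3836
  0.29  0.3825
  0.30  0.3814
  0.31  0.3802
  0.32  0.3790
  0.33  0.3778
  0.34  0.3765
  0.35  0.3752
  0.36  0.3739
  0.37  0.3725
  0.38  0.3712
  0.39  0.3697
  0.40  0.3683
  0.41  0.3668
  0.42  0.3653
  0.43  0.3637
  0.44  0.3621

112.44

σ√T = 0.39 × 1.1180 = 0.4360
d₁ = [ln(270/268) + (0.046 + 0.39²/2)·1.25] / 0.4360 = [0.0074 + 0.1526] / 0.4360 = 0.3669 ⇒ 0.37
√T = √1.25 = 1.1180
φ(d₁) = φ(0.37) = 0.3725
vega = S·φ(d₁)·√T = 270·0.3725·1.1180 = 112.4429
(Vega is the same for a European call and put with the same parameters.)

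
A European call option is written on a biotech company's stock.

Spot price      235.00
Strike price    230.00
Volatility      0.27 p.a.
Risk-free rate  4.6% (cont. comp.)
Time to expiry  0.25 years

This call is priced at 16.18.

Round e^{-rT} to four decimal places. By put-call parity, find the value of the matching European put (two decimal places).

e^(−rT) = e^(−0.046·0.25) = 0.9886
Put-call parity: C − P = S − K·e^(−rT) = 235 − 230·0.9886 = 235 − 227.3780 = 7.6220
P = C − (C − P) = 16.18 − (7.6220) = 8.5580

8.56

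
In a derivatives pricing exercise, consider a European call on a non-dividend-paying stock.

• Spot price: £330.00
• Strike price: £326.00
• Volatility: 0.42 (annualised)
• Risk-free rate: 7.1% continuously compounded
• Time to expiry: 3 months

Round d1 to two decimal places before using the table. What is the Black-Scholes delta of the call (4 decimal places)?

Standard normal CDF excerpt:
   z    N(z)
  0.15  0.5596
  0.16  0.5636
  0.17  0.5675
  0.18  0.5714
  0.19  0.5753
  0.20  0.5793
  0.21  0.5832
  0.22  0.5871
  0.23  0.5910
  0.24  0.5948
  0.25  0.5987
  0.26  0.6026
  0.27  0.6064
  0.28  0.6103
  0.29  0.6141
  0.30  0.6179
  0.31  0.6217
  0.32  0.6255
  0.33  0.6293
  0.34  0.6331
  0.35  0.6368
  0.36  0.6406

0.5987

σ√T = 0.42 × 0.5000 = 0.2100
d₁ = [ln(330/326) + (0.071 + 0.42²/2)·0.25] / 0.2100 = [0.0122 + 0.0398] / 0.2100 = 0.2476 which rounds to 0.25
N(d₁) = N(0.25) = 0.5987
Δ_call = N(d₁) = 0.5987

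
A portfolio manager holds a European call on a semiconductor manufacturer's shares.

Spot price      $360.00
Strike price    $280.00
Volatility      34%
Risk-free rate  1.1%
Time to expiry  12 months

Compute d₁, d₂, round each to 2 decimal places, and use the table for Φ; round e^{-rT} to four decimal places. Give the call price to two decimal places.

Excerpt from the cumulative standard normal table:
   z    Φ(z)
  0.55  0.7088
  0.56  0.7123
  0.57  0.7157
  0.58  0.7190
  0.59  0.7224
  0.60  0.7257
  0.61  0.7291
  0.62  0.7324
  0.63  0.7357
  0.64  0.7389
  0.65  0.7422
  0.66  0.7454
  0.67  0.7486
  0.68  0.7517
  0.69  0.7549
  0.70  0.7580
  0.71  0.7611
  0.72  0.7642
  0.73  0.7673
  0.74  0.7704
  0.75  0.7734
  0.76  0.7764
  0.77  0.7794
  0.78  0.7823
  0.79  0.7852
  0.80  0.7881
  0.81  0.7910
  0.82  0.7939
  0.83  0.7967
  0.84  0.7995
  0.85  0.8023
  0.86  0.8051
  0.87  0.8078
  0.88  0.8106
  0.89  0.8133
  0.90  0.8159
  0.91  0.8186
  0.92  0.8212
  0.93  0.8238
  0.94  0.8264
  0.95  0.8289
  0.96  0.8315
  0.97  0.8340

σ√T = 0.34 × 1.0000 = 0.3400
ln(S/K) + (r + σ²/2)T = ln(360/280) + (0.011 + 0.34²/2)·1 = 0.2513 + 0.0688 = 0.3201
d₁ = 0.3201 / 0.3400 = 0.9415 ≈ 0.94
d₂ = d₁ − σ√T = 0.9415 − 0.3400 = 0.6015 ≈ 0.60
exp(−rT) = exp(−0.011·1) = 0.9891
N(d₁) = N(0.94) = 0.8264;  N(d₂) = N(0.60) = 0.7257
C = 360·0.8264 − 280·0.9891·0.7257 = 297.5040 − 200.9812 = 96.5228

$96.52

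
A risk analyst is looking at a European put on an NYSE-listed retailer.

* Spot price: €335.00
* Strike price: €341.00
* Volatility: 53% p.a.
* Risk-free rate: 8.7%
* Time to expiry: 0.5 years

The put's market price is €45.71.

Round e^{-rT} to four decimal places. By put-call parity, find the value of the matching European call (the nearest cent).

€54.24

exp(−rT) = exp(−0.087·0.5) = 0.9574
Put-call parity: C − P = S − K·e^(−rT) = 335 − 341·0.9574 = 335 − 326.4734 = 8.5266
C = P + (C − P) = 45.71 + (8.5266) = 54.2366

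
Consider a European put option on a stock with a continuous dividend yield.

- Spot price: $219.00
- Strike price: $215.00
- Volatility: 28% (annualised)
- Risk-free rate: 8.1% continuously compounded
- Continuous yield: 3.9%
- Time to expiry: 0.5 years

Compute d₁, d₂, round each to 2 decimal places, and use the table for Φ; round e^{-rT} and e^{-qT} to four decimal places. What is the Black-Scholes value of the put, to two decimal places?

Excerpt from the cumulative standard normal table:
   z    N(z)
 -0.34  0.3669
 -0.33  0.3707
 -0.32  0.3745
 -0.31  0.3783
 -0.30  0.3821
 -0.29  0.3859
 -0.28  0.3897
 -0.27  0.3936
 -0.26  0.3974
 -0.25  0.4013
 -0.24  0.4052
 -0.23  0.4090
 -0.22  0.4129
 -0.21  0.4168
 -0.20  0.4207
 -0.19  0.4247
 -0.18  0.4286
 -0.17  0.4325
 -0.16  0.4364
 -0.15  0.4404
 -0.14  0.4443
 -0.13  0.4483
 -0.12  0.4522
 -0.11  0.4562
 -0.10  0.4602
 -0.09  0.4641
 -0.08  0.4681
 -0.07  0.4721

$12.95

σ√T = 0.28·√0.5 = 0.1980
d₁ = [ln(219/215) + (0.081 − 0.039 + 0.28²/2)·0.5] / 0.1980 = [0.0184 + 0.0406] / 0.1980 = 0.2982 ⇒ 0.30
d₂ = d₁ − σ√T = 0.2982 − 0.1980 = 0.1002 ⇒ 0.10
exp(−qT) = exp(−0.039·0.5) = 0.9807;  exp(−rT) = exp(−0.081·0.5) = 0.9603
N(−d₂) = N(-0.10) = 0.4602;  N(−d₁) = N(-0.30) = 0.3821
P = 215·0.9603·0.4602 − 219·0.9807·0.3821 = 95.0150 − 82.0649 = 12.9501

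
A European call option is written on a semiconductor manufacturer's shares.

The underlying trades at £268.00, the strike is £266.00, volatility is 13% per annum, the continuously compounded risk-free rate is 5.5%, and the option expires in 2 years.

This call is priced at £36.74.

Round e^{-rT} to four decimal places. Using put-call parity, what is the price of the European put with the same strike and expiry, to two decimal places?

exp(−rT) = exp(−0.055·2) = 0.8958
Put-call parity: C − P = S − K·e^(−rT) = 268 − 266·0.8958 = 268 − 238.2828 = 29.7172
P = C − (C − P) = 36.74 − (29.7172) = 7.0228

£7.02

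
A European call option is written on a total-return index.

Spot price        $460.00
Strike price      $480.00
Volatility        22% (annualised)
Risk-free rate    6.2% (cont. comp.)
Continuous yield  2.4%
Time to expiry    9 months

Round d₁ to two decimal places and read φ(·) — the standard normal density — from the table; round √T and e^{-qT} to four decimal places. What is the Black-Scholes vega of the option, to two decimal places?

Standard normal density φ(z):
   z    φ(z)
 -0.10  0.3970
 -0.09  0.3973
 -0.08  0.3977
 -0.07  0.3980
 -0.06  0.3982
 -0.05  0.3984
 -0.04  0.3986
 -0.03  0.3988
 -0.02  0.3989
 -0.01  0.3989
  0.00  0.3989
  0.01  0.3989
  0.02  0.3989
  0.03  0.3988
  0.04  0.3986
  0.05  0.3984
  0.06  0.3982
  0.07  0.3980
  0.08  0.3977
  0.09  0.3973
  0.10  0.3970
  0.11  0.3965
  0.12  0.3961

156.08

σ√T = 0.22 × 0.8660 = 0.1905
d₁ = [ln(460/480) + (0.062 − 0.024 + 0.22²/2)·0.75] / 0.1905 = [-0.0426 + 0.0466] / 0.1905 = 0.0215 ⇒ 0.02
√T = √0.75 = 0.8660
φ(d₁) = φ(0.02) = 0.3989
exp(−qT) = exp(−0.024·0.75) = 0.9822
vega = S·exp(−qT)·φ(d₁)·√T = 460·0.9822·0.3989·0.8660 = 156.0773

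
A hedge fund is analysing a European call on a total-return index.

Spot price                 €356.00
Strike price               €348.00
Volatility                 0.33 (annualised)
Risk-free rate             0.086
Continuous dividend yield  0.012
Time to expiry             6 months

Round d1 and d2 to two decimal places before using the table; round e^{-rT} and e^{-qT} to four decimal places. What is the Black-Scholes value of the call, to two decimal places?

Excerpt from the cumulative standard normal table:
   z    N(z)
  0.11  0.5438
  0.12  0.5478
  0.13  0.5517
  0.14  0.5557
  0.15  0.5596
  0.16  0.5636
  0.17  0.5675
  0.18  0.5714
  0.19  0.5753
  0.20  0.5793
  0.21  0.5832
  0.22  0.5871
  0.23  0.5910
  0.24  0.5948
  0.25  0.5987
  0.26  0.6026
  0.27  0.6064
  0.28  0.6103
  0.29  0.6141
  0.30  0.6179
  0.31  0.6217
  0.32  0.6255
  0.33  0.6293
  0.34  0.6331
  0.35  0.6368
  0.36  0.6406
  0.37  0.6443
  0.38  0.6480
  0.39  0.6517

T = 0.5;  σ√T = 0.2333
d₁ = [ln(356/348) + (0.086 − 0.012 + 0.33²/2)·0.5] / 0.2333 = [0.0227 + 0.0642] / 0.2333 = 0.3726 → 0.37
d₂ = d₁ − σ√T = 0.3726 − 0.2333 = 0.1393 → 0.14
exp(−qT) = exp(−0.012·0.5) = 0.9940;  exp(−rT) = exp(−0.086·0.5) = 0.9579
N(d₁) = N(0.37) = 0.6443;  N(d₂) = N(0.14) = 0.5557
C = 356·0.9940·0.6443 − 348·0.9579·0.5557 = 227.9946 − 185.2422 = 42.7524

€42.75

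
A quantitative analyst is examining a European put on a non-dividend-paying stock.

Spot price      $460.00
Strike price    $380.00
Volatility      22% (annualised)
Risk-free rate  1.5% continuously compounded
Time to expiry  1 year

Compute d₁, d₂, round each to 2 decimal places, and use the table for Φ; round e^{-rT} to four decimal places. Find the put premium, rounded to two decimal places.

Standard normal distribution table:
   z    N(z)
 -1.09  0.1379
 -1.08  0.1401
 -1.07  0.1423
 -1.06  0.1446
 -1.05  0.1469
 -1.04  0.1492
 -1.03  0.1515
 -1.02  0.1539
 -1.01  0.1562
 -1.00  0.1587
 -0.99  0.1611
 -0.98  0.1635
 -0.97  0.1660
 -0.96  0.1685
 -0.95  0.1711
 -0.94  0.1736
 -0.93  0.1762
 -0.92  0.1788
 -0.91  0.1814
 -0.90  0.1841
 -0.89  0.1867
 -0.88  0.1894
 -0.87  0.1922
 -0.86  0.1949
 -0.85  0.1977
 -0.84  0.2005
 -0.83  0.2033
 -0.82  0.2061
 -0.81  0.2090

σ√T = 0.22·√1 = 0.2200
ln(S/K) + (r + σ²/2)T = ln(460/380) + (0.015 + 0.22²/2)·1 = 0.1911 + 0.0392 = 0.2303
d₁ = 0.2303 / 0.2200 = 1.0466 → 1.05
d₂ = d₁ − σ√T = 1.0466 − 0.2200 = 0.8266 → 0.83
e^(−rT) = e^(−0.015·1) = 0.9851
P = 380·0.9851·N(-0.83) − 460·N(-1.05) = 380·0.9851·0.2033 − 460·0.1469 = 76.1029 − 67.5740 = 8.5289

$8.53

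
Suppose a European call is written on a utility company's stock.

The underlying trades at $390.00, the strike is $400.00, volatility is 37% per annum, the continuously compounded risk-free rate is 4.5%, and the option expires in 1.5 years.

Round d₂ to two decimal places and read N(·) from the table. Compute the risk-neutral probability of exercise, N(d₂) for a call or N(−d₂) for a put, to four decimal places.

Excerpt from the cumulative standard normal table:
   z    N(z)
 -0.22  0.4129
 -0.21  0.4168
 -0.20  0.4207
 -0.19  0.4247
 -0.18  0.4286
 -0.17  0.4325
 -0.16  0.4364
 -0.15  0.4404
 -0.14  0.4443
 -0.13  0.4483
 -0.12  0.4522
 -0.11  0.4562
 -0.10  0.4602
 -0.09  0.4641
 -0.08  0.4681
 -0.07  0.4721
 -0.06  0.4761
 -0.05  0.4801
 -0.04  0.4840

T = 1.5;  σ√T = 0.4532
ln(S/K) + (r + σ²/2)T = ln(390/400) + (0.045 + 0.37²/2)·1.5 = -0.0253 + 0.1702 = 0.1449
d₁ = 0.1449 / 0.4532 = 0.3197 ≈ 0.32
d₂ = d₁ − σ√T = 0.3197 − 0.4532 = -0.1335 ≈ -0.13
Pr(exercise) under Q = N(d₂) = 0.4483

0.4483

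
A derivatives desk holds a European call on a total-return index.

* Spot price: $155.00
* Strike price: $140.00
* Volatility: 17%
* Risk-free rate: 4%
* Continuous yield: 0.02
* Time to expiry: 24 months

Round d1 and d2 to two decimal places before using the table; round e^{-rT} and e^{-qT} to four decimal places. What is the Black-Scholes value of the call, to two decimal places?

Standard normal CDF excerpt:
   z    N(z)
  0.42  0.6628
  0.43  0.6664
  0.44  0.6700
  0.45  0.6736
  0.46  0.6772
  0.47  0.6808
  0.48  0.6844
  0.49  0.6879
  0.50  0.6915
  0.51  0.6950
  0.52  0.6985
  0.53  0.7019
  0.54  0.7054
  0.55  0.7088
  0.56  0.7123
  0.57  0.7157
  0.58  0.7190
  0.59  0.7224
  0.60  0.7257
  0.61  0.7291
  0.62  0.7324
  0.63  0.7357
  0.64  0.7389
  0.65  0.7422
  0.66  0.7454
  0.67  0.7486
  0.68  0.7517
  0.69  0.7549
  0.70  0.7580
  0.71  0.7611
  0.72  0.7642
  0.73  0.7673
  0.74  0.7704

σ√T = 0.17·√2 = 0.2404
d₁ = [ln(155/140) + (0.04 − 0.02 + ½·0.17²)·2] / (σ√T) = (0.1018 + 0.0689) / 0.2404 = 0.7099 ≈ 0.71
d₂ = 0.7099 − 0.2404 = 0.4695 ≈ 0.47
e^(−qT) = e^(−0.02·2) = 0.9608;  e^(−rT) = e^(−0.04·2) = 0.9231
N(d₁) = N(0.71) = 0.7611;  N(d₂) = N(0.47) = 0.6808
C = 155·0.9608·0.7611 − 140·0.9231·0.6808 = 113.3461 − 87.9825 = 25.3635

$25.36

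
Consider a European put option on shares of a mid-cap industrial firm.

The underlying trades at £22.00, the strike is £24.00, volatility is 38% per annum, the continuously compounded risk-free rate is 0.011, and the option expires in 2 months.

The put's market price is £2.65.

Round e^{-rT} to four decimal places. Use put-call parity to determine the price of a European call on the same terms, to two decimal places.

exp(−rT) = exp(−0.011·0.1667) = 0.9982
Put-call parity: C − P = S − K·e^(−rT) = 22 − 24·0.9982 = 22 − 23.9568 = -1.9568
C = P + (C − P) = 2.65 + (-1.9568) = 0.6932

£0.69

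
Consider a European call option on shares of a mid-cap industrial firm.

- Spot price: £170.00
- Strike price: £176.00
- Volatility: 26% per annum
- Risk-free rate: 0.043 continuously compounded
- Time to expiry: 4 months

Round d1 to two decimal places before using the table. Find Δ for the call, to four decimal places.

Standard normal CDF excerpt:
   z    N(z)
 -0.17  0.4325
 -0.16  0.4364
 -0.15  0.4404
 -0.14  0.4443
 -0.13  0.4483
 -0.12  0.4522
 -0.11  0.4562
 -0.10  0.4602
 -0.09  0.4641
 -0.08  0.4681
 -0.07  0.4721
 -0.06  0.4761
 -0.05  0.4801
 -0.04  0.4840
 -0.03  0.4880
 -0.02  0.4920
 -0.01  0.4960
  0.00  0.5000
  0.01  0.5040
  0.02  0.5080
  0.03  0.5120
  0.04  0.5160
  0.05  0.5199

T = 0.3333;  σ√T = 0.1501
d₁ = [ln(170/176) + (0.043 + ½·0.26²)·0.3333] / (σ√T) = (-0.0347 + 0.0256) / 0.1501 = -0.0605 ⇒ -0.06
N(d₁) = N(-0.06) = 0.4761
Δ_call = N(d₁) = 0.4761

0.4761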